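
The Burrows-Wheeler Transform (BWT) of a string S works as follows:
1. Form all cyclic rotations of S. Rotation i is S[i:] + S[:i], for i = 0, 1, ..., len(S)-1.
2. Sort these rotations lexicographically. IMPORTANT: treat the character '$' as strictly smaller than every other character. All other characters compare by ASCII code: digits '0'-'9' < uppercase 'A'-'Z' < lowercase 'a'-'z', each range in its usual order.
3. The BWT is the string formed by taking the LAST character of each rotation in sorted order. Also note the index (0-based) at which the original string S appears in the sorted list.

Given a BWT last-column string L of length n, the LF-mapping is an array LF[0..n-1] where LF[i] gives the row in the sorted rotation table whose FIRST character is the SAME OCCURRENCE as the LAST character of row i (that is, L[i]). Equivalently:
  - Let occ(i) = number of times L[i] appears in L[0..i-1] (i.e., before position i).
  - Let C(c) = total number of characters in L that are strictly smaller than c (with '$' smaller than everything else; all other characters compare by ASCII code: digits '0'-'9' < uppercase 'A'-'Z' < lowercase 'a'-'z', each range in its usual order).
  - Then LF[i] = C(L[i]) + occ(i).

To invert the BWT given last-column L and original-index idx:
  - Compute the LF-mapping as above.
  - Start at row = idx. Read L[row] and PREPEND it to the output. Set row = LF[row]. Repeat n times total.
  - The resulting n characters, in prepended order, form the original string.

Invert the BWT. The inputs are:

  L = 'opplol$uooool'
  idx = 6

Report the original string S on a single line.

LF mapping: 4 10 11 1 5 2 0 12 6 7 8 9 3
Walk LF starting at row 6, prepending L[row]:
  step 1: row=6, L[6]='$', prepend. Next row=LF[6]=0
  step 2: row=0, L[0]='o', prepend. Next row=LF[0]=4
  step 3: row=4, L[4]='o', prepend. Next row=LF[4]=5
  step 4: row=5, L[5]='l', prepend. Next row=LF[5]=2
  step 5: row=2, L[2]='p', prepend. Next row=LF[2]=11
  step 6: row=11, L[11]='o', prepend. Next row=LF[11]=9
  step 7: row=9, L[9]='o', prepend. Next row=LF[9]=7
  step 8: row=7, L[7]='u', prepend. Next row=LF[7]=12
  step 9: row=12, L[12]='l', prepend. Next row=LF[12]=3
  step 10: row=3, L[3]='l', prepend. Next row=LF[3]=1
  step 11: row=1, L[1]='p', prepend. Next row=LF[1]=10
  step 12: row=10, L[10]='o', prepend. Next row=LF[10]=8
  step 13: row=8, L[8]='o', prepend. Next row=LF[8]=6
Reversed output: ooplluooploo$

Answer: ooplluooploo$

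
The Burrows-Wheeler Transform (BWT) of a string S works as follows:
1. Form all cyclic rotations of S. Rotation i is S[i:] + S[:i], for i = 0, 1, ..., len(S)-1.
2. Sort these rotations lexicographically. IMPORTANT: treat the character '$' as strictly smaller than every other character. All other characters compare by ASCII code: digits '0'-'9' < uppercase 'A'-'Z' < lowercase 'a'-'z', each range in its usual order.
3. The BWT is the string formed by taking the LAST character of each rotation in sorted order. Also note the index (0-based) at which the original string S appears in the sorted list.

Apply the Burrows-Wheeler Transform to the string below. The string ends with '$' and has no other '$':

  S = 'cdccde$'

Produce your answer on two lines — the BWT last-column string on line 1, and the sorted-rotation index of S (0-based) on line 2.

Answer: ed$cccd
2

Derivation:
All 7 rotations (rotation i = S[i:]+S[:i]):
  rot[0] = cdccde$
  rot[1] = dccde$c
  rot[2] = ccde$cd
  rot[3] = cde$cdc
  rot[4] = de$cdcc
  rot[5] = e$cdccd
  rot[6] = $cdccde
Sorted (with $ < everything):
  sorted[0] = $cdccde  (last char: 'e')
  sorted[1] = ccde$cd  (last char: 'd')
  sorted[2] = cdccde$  (last char: '$')
  sorted[3] = cde$cdc  (last char: 'c')
  sorted[4] = dccde$c  (last char: 'c')
  sorted[5] = de$cdcc  (last char: 'c')
  sorted[6] = e$cdccd  (last char: 'd')
Last column: ed$cccd
Original string S is at sorted index 2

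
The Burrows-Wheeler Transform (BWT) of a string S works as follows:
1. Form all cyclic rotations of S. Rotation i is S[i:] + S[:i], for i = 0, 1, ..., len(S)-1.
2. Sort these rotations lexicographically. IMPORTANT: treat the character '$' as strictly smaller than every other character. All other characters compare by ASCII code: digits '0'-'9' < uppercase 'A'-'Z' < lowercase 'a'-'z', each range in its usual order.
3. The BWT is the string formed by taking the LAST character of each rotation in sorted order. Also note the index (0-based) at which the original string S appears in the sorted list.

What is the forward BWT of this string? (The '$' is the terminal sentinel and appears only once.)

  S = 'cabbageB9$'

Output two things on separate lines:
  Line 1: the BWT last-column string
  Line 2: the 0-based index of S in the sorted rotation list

Answer: 9Becbba$ga
7

Derivation:
All 10 rotations (rotation i = S[i:]+S[:i]):
  rot[0] = cabbageB9$
  rot[1] = abbageB9$c
  rot[2] = bbageB9$ca
  rot[3] = bageB9$cab
  rot[4] = ageB9$cabb
  rot[5] = geB9$cabba
  rot[6] = eB9$cabbag
  rot[7] = B9$cabbage
  rot[8] = 9$cabbageB
  rot[9] = $cabbageB9
Sorted (with $ < everything):
  sorted[0] = $cabbageB9  (last char: '9')
  sorted[1] = 9$cabbageB  (last char: 'B')
  sorted[2] = B9$cabbage  (last char: 'e')
  sorted[3] = abbageB9$c  (last char: 'c')
  sorted[4] = ageB9$cabb  (last char: 'b')
  sorted[5] = bageB9$cab  (last char: 'b')
  sorted[6] = bbageB9$ca  (last char: 'a')
  sorted[7] = cabbageB9$  (last char: '$')
  sorted[8] = eB9$cabbag  (last char: 'g')
  sorted[9] = geB9$cabba  (last char: 'a')
Last column: 9Becbba$ga
Original string S is at sorted index 7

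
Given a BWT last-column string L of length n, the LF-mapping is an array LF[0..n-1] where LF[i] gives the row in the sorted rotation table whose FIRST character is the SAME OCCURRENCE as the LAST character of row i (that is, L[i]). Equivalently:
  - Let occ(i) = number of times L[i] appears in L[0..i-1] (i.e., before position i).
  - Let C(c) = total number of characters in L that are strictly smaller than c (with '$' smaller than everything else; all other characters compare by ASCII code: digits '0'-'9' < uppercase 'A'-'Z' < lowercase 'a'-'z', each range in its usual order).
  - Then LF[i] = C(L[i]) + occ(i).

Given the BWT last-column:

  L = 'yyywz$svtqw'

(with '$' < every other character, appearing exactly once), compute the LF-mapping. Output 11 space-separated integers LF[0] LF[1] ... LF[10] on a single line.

Answer: 7 8 9 5 10 0 2 4 3 1 6

Derivation:
Char counts: '$':1, 'q':1, 's':1, 't':1, 'v':1, 'w':2, 'y':3, 'z':1
C (first-col start): C('$')=0, C('q')=1, C('s')=2, C('t')=3, C('v')=4, C('w')=5, C('y')=7, C('z')=10
L[0]='y': occ=0, LF[0]=C('y')+0=7+0=7
L[1]='y': occ=1, LF[1]=C('y')+1=7+1=8
L[2]='y': occ=2, LF[2]=C('y')+2=7+2=9
L[3]='w': occ=0, LF[3]=C('w')+0=5+0=5
L[4]='z': occ=0, LF[4]=C('z')+0=10+0=10
L[5]='$': occ=0, LF[5]=C('$')+0=0+0=0
L[6]='s': occ=0, LF[6]=C('s')+0=2+0=2
L[7]='v': occ=0, LF[7]=C('v')+0=4+0=4
L[8]='t': occ=0, LF[8]=C('t')+0=3+0=3
L[9]='q': occ=0, LF[9]=C('q')+0=1+0=1
L[10]='w': occ=1, LF[10]=C('w')+1=5+1=6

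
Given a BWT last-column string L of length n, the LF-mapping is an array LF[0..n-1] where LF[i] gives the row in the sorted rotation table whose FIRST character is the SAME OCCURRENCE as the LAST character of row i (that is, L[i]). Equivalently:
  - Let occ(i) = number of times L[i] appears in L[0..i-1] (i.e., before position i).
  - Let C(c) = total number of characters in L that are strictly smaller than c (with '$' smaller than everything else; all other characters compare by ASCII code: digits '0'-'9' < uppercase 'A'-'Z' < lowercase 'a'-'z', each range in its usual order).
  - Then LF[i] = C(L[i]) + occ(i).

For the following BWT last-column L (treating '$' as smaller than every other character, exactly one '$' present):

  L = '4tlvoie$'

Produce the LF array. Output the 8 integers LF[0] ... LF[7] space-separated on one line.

Char counts: '$':1, '4':1, 'e':1, 'i':1, 'l':1, 'o':1, 't':1, 'v':1
C (first-col start): C('$')=0, C('4')=1, C('e')=2, C('i')=3, C('l')=4, C('o')=5, C('t')=6, C('v')=7
L[0]='4': occ=0, LF[0]=C('4')+0=1+0=1
L[1]='t': occ=0, LF[1]=C('t')+0=6+0=6
L[2]='l': occ=0, LF[2]=C('l')+0=4+0=4
L[3]='v': occ=0, LF[3]=C('v')+0=7+0=7
L[4]='o': occ=0, LF[4]=C('o')+0=5+0=5
L[5]='i': occ=0, LF[5]=C('i')+0=3+0=3
L[6]='e': occ=0, LF[6]=C('e')+0=2+0=2
L[7]='$': occ=0, LF[7]=C('$')+0=0+0=0

Answer: 1 6 4 7 5 3 2 0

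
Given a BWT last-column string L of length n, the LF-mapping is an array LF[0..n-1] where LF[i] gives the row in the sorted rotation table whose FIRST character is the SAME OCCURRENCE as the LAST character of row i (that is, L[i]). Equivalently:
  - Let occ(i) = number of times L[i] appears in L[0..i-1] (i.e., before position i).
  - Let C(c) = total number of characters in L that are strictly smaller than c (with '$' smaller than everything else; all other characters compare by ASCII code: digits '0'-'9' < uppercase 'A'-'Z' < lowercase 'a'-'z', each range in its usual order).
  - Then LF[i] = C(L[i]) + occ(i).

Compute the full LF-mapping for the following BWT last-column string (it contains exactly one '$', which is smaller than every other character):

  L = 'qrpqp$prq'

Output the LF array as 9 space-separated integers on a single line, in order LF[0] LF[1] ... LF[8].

Char counts: '$':1, 'p':3, 'q':3, 'r':2
C (first-col start): C('$')=0, C('p')=1, C('q')=4, C('r')=7
L[0]='q': occ=0, LF[0]=C('q')+0=4+0=4
L[1]='r': occ=0, LF[1]=C('r')+0=7+0=7
L[2]='p': occ=0, LF[2]=C('p')+0=1+0=1
L[3]='q': occ=1, LF[3]=C('q')+1=4+1=5
L[4]='p': occ=1, LF[4]=C('p')+1=1+1=2
L[5]='$': occ=0, LF[5]=C('$')+0=0+0=0
L[6]='p': occ=2, LF[6]=C('p')+2=1+2=3
L[7]='r': occ=1, LF[7]=C('r')+1=7+1=8
L[8]='q': occ=2, LF[8]=C('q')+2=4+2=6

Answer: 4 7 1 5 2 0 3 8 6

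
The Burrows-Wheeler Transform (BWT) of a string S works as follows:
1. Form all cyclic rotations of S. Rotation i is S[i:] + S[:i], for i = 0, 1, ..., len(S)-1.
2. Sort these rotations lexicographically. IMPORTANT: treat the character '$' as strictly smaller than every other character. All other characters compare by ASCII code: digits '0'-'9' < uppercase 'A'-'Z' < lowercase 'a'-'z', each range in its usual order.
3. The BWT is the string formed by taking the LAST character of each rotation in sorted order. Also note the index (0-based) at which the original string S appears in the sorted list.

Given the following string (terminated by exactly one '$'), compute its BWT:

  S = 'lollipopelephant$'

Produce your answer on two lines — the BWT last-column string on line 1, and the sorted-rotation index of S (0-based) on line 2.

All 17 rotations (rotation i = S[i:]+S[:i]):
  rot[0] = lollipopelephant$
  rot[1] = ollipopelephant$l
  rot[2] = llipopelephant$lo
  rot[3] = lipopelephant$lol
  rot[4] = ipopelephant$loll
  rot[5] = popelephant$lolli
  rot[6] = opelephant$lollip
  rot[7] = pelephant$lollipo
  rot[8] = elephant$lollipop
  rot[9] = lephant$lollipope
  rot[10] = ephant$lollipopel
  rot[11] = phant$lollipopele
  rot[12] = hant$lollipopelep
  rot[13] = ant$lollipopeleph
  rot[14] = nt$lollipopelepha
  rot[15] = t$lollipopelephan
  rot[16] = $lollipopelephant
Sorted (with $ < everything):
  sorted[0] = $lollipopelephant  (last char: 't')
  sorted[1] = ant$lollipopeleph  (last char: 'h')
  sorted[2] = elephant$lollipop  (last char: 'p')
  sorted[3] = ephant$lollipopel  (last char: 'l')
  sorted[4] = hant$lollipopelep  (last char: 'p')
  sorted[5] = ipopelephant$loll  (last char: 'l')
  sorted[6] = lephant$lollipope  (last char: 'e')
  sorted[7] = lipopelephant$lol  (last char: 'l')
  sorted[8] = llipopelephant$lo  (last char: 'o')
  sorted[9] = lollipopelephant$  (last char: '$')
  sorted[10] = nt$lollipopelepha  (last char: 'a')
  sorted[11] = ollipopelephant$l  (last char: 'l')
  sorted[12] = opelephant$lollip  (last char: 'p')
  sorted[13] = pelephant$lollipo  (last char: 'o')
  sorted[14] = phant$lollipopele  (last char: 'e')
  sorted[15] = popelephant$lolli  (last char: 'i')
  sorted[16] = t$lollipopelephan  (last char: 'n')
Last column: thplplelo$alpoein
Original string S is at sorted index 9

Answer: thplplelo$alpoein
9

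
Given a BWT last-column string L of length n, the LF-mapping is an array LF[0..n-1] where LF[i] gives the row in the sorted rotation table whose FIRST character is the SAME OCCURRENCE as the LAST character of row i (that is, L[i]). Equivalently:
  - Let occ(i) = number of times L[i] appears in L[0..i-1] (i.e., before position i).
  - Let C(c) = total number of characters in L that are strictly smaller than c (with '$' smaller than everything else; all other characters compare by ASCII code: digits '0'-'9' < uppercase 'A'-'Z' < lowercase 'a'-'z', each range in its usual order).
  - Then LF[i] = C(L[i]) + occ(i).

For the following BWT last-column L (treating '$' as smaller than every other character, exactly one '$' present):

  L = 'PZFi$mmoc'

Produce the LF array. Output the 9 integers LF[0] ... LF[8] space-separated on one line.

Answer: 2 3 1 5 0 6 7 8 4

Derivation:
Char counts: '$':1, 'F':1, 'P':1, 'Z':1, 'c':1, 'i':1, 'm':2, 'o':1
C (first-col start): C('$')=0, C('F')=1, C('P')=2, C('Z')=3, C('c')=4, C('i')=5, C('m')=6, C('o')=8
L[0]='P': occ=0, LF[0]=C('P')+0=2+0=2
L[1]='Z': occ=0, LF[1]=C('Z')+0=3+0=3
L[2]='F': occ=0, LF[2]=C('F')+0=1+0=1
L[3]='i': occ=0, LF[3]=C('i')+0=5+0=5
L[4]='$': occ=0, LF[4]=C('$')+0=0+0=0
L[5]='m': occ=0, LF[5]=C('m')+0=6+0=6
L[6]='m': occ=1, LF[6]=C('m')+1=6+1=7
L[7]='o': occ=0, LF[7]=C('o')+0=8+0=8
L[8]='c': occ=0, LF[8]=C('c')+0=4+0=4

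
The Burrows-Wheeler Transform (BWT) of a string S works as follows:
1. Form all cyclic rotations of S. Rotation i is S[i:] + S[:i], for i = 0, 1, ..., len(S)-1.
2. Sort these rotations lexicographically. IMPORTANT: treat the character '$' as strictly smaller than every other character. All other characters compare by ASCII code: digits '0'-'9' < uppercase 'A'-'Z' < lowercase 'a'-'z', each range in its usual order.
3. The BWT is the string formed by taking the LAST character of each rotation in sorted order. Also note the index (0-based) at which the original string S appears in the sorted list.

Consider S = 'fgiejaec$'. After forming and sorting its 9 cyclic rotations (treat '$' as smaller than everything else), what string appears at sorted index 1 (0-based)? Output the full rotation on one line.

All 9 rotations (rotation i = S[i:]+S[:i]):
  rot[0] = fgiejaec$
  rot[1] = giejaec$f
  rot[2] = iejaec$fg
  rot[3] = ejaec$fgi
  rot[4] = jaec$fgie
  rot[5] = aec$fgiej
  rot[6] = ec$fgieja
  rot[7] = c$fgiejae
  rot[8] = $fgiejaec
Sorted (with $ < everything):
  sorted[0] = $fgiejaec
  sorted[1] = aec$fgiej
  sorted[2] = c$fgiejae
  sorted[3] = ec$fgieja
  sorted[4] = ejaec$fgi
  sorted[5] = fgiejaec$
  sorted[6] = giejaec$f
  sorted[7] = iejaec$fg
  sorted[8] = jaec$fgie
sorted[1] = aec$fgiej

Answer: aec$fgiej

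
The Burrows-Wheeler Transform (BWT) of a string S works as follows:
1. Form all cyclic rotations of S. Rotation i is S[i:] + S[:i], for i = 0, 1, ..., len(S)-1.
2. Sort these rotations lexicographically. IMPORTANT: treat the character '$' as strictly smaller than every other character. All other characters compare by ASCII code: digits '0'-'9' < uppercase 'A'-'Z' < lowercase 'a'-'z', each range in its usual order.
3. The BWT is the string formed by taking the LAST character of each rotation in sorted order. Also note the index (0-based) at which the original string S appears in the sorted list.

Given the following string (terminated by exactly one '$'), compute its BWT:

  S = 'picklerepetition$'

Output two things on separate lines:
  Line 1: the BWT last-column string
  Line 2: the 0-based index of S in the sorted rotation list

Answer: nirlppttckoie$eie
13

Derivation:
All 17 rotations (rotation i = S[i:]+S[:i]):
  rot[0] = picklerepetition$
  rot[1] = icklerepetition$p
  rot[2] = cklerepetition$pi
  rot[3] = klerepetition$pic
  rot[4] = lerepetition$pick
  rot[5] = erepetition$pickl
  rot[6] = repetition$pickle
  rot[7] = epetition$pickler
  rot[8] = petition$picklere
  rot[9] = etition$picklerep
  rot[10] = tition$picklerepe
  rot[11] = ition$picklerepet
  rot[12] = tion$picklerepeti
  rot[13] = ion$picklerepetit
  rot[14] = on$picklerepetiti
  rot[15] = n$picklerepetitio
  rot[16] = $picklerepetition
Sorted (with $ < everything):
  sorted[0] = $picklerepetition  (last char: 'n')
  sorted[1] = cklerepetition$pi  (last char: 'i')
  sorted[2] = epetition$pickler  (last char: 'r')
  sorted[3] = erepetition$pickl  (last char: 'l')
  sorted[4] = etition$picklerep  (last char: 'p')
  sorted[5] = icklerepetition$p  (last char: 'p')
  sorted[6] = ion$picklerepetit  (last char: 't')
  sorted[7] = ition$picklerepet  (last char: 't')
  sorted[8] = klerepetition$pic  (last char: 'c')
  sorted[9] = lerepetition$pick  (last char: 'k')
  sorted[10] = n$picklerepetitio  (last char: 'o')
  sorted[11] = on$picklerepetiti  (last char: 'i')
  sorted[12] = petition$picklere  (last char: 'e')
  sorted[13] = picklerepetition$  (last char: '$')
  sorted[14] = repetition$pickle  (last char: 'e')
  sorted[15] = tion$picklerepeti  (last char: 'i')
  sorted[16] = tition$picklerepe  (last char: 'e')
Last column: nirlppttckoie$eie
Original string S is at sorted index 13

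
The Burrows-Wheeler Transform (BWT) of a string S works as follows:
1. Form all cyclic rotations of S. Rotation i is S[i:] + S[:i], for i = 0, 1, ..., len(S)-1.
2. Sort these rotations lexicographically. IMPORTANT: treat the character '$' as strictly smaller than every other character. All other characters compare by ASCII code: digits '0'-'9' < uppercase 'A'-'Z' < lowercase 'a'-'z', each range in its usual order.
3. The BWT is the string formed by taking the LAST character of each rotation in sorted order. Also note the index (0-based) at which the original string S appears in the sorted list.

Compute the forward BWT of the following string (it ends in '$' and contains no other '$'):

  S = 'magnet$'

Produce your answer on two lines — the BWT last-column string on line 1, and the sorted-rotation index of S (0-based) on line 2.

Answer: tmna$ge
4

Derivation:
All 7 rotations (rotation i = S[i:]+S[:i]):
  rot[0] = magnet$
  rot[1] = agnet$m
  rot[2] = gnet$ma
  rot[3] = net$mag
  rot[4] = et$magn
  rot[5] = t$magne
  rot[6] = $magnet
Sorted (with $ < everything):
  sorted[0] = $magnet  (last char: 't')
  sorted[1] = agnet$m  (last char: 'm')
  sorted[2] = et$magn  (last char: 'n')
  sorted[3] = gnet$ma  (last char: 'a')
  sorted[4] = magnet$  (last char: '$')
  sorted[5] = net$mag  (last char: 'g')
  sorted[6] = t$magne  (last char: 'e')
Last column: tmna$ge
Original string S is at sorted index 4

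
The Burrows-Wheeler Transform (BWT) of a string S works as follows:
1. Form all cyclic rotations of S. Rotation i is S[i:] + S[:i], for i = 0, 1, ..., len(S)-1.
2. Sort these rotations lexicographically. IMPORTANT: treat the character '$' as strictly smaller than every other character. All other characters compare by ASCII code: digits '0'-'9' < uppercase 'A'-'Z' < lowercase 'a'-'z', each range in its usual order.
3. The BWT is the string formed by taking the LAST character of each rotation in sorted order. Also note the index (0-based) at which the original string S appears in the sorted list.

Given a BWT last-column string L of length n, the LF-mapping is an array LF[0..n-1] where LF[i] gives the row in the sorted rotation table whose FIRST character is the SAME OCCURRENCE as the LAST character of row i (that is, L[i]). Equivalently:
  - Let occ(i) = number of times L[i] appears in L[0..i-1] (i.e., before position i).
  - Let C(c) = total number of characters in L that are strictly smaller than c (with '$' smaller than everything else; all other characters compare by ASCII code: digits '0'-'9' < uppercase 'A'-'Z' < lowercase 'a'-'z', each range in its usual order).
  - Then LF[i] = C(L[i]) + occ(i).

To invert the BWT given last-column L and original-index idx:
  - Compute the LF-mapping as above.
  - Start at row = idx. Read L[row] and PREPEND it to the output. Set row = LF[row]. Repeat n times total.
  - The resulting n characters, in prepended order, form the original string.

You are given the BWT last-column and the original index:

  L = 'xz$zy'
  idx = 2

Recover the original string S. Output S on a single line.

LF mapping: 1 3 0 4 2
Walk LF starting at row 2, prepending L[row]:
  step 1: row=2, L[2]='$', prepend. Next row=LF[2]=0
  step 2: row=0, L[0]='x', prepend. Next row=LF[0]=1
  step 3: row=1, L[1]='z', prepend. Next row=LF[1]=3
  step 4: row=3, L[3]='z', prepend. Next row=LF[3]=4
  step 5: row=4, L[4]='y', prepend. Next row=LF[4]=2
Reversed output: yzzx$

Answer: yzzx$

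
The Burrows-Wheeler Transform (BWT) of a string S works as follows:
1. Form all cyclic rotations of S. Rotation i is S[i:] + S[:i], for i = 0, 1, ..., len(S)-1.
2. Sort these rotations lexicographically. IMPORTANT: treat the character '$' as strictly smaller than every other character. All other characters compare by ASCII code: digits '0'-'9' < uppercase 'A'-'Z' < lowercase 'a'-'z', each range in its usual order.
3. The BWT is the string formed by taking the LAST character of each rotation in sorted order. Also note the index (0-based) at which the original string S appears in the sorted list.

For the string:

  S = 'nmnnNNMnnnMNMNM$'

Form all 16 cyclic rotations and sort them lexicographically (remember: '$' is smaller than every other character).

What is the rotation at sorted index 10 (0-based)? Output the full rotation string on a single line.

Answer: nMNMNM$nmnnNNMnn

Derivation:
All 16 rotations (rotation i = S[i:]+S[:i]):
  rot[0] = nmnnNNMnnnMNMNM$
  rot[1] = mnnNNMnnnMNMNM$n
  rot[2] = nnNNMnnnMNMNM$nm
  rot[3] = nNNMnnnMNMNM$nmn
  rot[4] = NNMnnnMNMNM$nmnn
  rot[5] = NMnnnMNMNM$nmnnN
  rot[6] = MnnnMNMNM$nmnnNN
  rot[7] = nnnMNMNM$nmnnNNM
  rot[8] = nnMNMNM$nmnnNNMn
  rot[9] = nMNMNM$nmnnNNMnn
  rot[10] = MNMNM$nmnnNNMnnn
  rot[11] = NMNM$nmnnNNMnnnM
  rot[12] = MNM$nmnnNNMnnnMN
  rot[13] = NM$nmnnNNMnnnMNM
  rot[14] = M$nmnnNNMnnnMNMN
  rot[15] = $nmnnNNMnnnMNMNM
Sorted (with $ < everything):
  sorted[0] = $nmnnNNMnnnMNMNM
  sorted[1] = M$nmnnNNMnnnMNMN
  sorted[2] = MNM$nmnnNNMnnnMN
  sorted[3] = MNMNM$nmnnNNMnnn
  sorted[4] = MnnnMNMNM$nmnnNN
  sorted[5] = NM$nmnnNNMnnnMNM
  sorted[6] = NMNM$nmnnNNMnnnM
  sorted[7] = NMnnnMNMNM$nmnnN
  sorted[8] = NNMnnnMNMNM$nmnn
  sorted[9] = mnnNNMnnnMNMNM$n
  sorted[10] = nMNMNM$nmnnNNMnn
  sorted[11] = nNNMnnnMNMNM$nmn
  sorted[12] = nmnnNNMnnnMNMNM$
  sorted[13] = nnMNMNM$nmnnNNMn
  sorted[14] = nnNNMnnnMNMNM$nm
  sorted[15] = nnnMNMNM$nmnnNNM
sorted[10] = nMNMNM$nmnnNNMnn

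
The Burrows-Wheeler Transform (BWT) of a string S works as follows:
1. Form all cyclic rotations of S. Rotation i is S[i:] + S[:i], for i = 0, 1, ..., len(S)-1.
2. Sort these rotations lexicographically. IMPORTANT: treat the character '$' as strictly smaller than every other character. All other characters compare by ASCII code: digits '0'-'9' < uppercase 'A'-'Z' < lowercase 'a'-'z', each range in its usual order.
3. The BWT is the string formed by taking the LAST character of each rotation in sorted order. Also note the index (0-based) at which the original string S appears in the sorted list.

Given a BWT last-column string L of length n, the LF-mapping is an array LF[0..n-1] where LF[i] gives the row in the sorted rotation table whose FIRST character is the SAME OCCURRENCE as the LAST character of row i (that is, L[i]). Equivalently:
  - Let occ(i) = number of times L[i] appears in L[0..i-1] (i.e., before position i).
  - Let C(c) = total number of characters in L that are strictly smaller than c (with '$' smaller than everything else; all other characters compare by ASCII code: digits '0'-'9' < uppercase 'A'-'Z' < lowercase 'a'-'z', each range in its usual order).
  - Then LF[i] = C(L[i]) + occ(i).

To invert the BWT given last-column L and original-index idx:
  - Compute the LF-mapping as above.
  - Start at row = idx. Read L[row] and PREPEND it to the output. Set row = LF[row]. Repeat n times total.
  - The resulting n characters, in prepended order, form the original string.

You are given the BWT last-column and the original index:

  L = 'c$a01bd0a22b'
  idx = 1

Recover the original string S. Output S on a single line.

Answer: 012bda0ab2c$

Derivation:
LF mapping: 10 0 6 1 3 8 11 2 7 4 5 9
Walk LF starting at row 1, prepending L[row]:
  step 1: row=1, L[1]='$', prepend. Next row=LF[1]=0
  step 2: row=0, L[0]='c', prepend. Next row=LF[0]=10
  step 3: row=10, L[10]='2', prepend. Next row=LF[10]=5
  step 4: row=5, L[5]='b', prepend. Next row=LF[5]=8
  step 5: row=8, L[8]='a', prepend. Next row=LF[8]=7
  step 6: row=7, L[7]='0', prepend. Next row=LF[7]=2
  step 7: row=2, L[2]='a', prepend. Next row=LF[2]=6
  step 8: row=6, L[6]='d', prepend. Next row=LF[6]=11
  step 9: row=11, L[11]='b', prepend. Next row=LF[11]=9
  step 10: row=9, L[9]='2', prepend. Next row=LF[9]=4
  step 11: row=4, L[4]='1', prepend. Next row=LF[4]=3
  step 12: row=3, L[3]='0', prepend. Next row=LF[3]=1
Reversed output: 012bda0ab2c$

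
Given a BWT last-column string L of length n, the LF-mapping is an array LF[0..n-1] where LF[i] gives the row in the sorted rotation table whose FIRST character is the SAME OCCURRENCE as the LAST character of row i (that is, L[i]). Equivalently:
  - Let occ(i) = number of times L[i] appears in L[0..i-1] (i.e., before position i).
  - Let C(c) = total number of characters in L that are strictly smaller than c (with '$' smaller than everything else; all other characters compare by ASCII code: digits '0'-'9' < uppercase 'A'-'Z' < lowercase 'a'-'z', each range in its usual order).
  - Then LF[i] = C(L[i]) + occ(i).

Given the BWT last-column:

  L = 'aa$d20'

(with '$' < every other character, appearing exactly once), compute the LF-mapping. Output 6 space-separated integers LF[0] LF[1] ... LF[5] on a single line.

Char counts: '$':1, '0':1, '2':1, 'a':2, 'd':1
C (first-col start): C('$')=0, C('0')=1, C('2')=2, C('a')=3, C('d')=5
L[0]='a': occ=0, LF[0]=C('a')+0=3+0=3
L[1]='a': occ=1, LF[1]=C('a')+1=3+1=4
L[2]='$': occ=0, LF[2]=C('$')+0=0+0=0
L[3]='d': occ=0, LF[3]=C('d')+0=5+0=5
L[4]='2': occ=0, LF[4]=C('2')+0=2+0=2
L[5]='0': occ=0, LF[5]=C('0')+0=1+0=1

Answer: 3 4 0 5 2 1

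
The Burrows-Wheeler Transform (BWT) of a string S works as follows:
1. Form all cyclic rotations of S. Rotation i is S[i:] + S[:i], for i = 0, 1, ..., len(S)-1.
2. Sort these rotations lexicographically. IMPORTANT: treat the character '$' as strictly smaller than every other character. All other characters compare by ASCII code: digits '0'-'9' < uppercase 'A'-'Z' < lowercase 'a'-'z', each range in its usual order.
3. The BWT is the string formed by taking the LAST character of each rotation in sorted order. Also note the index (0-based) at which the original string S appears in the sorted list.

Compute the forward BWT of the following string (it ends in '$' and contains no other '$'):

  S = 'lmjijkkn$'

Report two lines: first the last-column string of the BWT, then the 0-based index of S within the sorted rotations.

All 9 rotations (rotation i = S[i:]+S[:i]):
  rot[0] = lmjijkkn$
  rot[1] = mjijkkn$l
  rot[2] = jijkkn$lm
  rot[3] = ijkkn$lmj
  rot[4] = jkkn$lmji
  rot[5] = kkn$lmjij
  rot[6] = kn$lmjijk
  rot[7] = n$lmjijkk
  rot[8] = $lmjijkkn
Sorted (with $ < everything):
  sorted[0] = $lmjijkkn  (last char: 'n')
  sorted[1] = ijkkn$lmj  (last char: 'j')
  sorted[2] = jijkkn$lm  (last char: 'm')
  sorted[3] = jkkn$lmji  (last char: 'i')
  sorted[4] = kkn$lmjij  (last char: 'j')
  sorted[5] = kn$lmjijk  (last char: 'k')
  sorted[6] = lmjijkkn$  (last char: '$')
  sorted[7] = mjijkkn$l  (last char: 'l')
  sorted[8] = n$lmjijkk  (last char: 'k')
Last column: njmijk$lk
Original string S is at sorted index 6

Answer: njmijk$lk
6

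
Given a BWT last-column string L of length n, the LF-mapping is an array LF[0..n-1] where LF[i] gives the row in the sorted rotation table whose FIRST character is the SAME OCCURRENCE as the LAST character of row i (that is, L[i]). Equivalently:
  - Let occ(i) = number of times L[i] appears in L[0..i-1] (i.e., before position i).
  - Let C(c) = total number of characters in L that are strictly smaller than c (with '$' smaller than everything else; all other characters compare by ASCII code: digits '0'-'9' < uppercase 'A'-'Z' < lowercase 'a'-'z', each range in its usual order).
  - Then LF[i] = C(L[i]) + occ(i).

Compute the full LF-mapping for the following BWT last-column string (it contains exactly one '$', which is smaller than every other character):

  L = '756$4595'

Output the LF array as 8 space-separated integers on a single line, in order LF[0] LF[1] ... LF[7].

Answer: 6 2 5 0 1 3 7 4

Derivation:
Char counts: '$':1, '4':1, '5':3, '6':1, '7':1, '9':1
C (first-col start): C('$')=0, C('4')=1, C('5')=2, C('6')=5, C('7')=6, C('9')=7
L[0]='7': occ=0, LF[0]=C('7')+0=6+0=6
L[1]='5': occ=0, LF[1]=C('5')+0=2+0=2
L[2]='6': occ=0, LF[2]=C('6')+0=5+0=5
L[3]='$': occ=0, LF[3]=C('$')+0=0+0=0
L[4]='4': occ=0, LF[4]=C('4')+0=1+0=1
L[5]='5': occ=1, LF[5]=C('5')+1=2+1=3
L[6]='9': occ=0, LF[6]=C('9')+0=7+0=7
L[7]='5': occ=2, LF[7]=C('5')+2=2+2=4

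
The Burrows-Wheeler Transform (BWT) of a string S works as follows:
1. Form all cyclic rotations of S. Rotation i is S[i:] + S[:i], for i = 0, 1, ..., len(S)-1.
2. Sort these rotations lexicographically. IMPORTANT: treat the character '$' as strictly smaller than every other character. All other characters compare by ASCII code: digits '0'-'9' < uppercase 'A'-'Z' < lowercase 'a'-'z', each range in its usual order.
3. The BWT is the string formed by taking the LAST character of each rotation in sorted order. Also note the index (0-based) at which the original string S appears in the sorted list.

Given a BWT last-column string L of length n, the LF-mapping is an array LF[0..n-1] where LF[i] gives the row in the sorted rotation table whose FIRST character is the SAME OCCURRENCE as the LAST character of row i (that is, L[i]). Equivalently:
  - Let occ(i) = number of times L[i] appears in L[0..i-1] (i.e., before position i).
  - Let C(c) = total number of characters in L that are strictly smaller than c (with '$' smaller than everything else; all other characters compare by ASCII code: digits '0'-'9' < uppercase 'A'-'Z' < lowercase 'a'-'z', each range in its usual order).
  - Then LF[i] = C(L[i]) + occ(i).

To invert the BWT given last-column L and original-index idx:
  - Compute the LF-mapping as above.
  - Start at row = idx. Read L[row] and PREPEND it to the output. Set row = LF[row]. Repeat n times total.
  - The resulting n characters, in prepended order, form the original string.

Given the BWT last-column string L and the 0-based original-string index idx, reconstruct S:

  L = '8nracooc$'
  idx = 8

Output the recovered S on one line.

LF mapping: 1 5 8 2 3 6 7 4 0
Walk LF starting at row 8, prepending L[row]:
  step 1: row=8, L[8]='$', prepend. Next row=LF[8]=0
  step 2: row=0, L[0]='8', prepend. Next row=LF[0]=1
  step 3: row=1, L[1]='n', prepend. Next row=LF[1]=5
  step 4: row=5, L[5]='o', prepend. Next row=LF[5]=6
  step 5: row=6, L[6]='o', prepend. Next row=LF[6]=7
  step 6: row=7, L[7]='c', prepend. Next row=LF[7]=4
  step 7: row=4, L[4]='c', prepend. Next row=LF[4]=3
  step 8: row=3, L[3]='a', prepend. Next row=LF[3]=2
  step 9: row=2, L[2]='r', prepend. Next row=LF[2]=8
Reversed output: raccoon8$

Answer: raccoon8$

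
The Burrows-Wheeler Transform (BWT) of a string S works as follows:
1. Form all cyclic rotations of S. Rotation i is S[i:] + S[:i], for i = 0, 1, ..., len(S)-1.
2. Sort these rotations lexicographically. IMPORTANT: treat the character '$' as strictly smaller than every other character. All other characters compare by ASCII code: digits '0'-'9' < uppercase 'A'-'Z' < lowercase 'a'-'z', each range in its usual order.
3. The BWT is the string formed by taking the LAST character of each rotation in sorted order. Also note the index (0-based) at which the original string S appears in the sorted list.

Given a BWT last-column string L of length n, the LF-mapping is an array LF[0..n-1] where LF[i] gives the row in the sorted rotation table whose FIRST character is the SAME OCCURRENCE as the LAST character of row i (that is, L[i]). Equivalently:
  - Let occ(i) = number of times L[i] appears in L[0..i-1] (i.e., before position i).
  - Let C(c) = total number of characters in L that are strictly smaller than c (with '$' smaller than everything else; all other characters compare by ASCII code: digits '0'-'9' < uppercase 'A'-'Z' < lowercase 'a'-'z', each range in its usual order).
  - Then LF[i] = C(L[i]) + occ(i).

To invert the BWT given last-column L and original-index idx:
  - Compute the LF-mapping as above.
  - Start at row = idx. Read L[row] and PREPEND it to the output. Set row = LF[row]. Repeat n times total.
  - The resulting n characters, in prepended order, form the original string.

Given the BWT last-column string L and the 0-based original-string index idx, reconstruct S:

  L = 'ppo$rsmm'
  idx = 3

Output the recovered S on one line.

Answer: omspmrp$

Derivation:
LF mapping: 4 5 3 0 6 7 1 2
Walk LF starting at row 3, prepending L[row]:
  step 1: row=3, L[3]='$', prepend. Next row=LF[3]=0
  step 2: row=0, L[0]='p', prepend. Next row=LF[0]=4
  step 3: row=4, L[4]='r', prepend. Next row=LF[4]=6
  step 4: row=6, L[6]='m', prepend. Next row=LF[6]=1
  step 5: row=1, L[1]='p', prepend. Next row=LF[1]=5
  step 6: row=5, L[5]='s', prepend. Next row=LF[5]=7
  step 7: row=7, L[7]='m', prepend. Next row=LF[7]=2
  step 8: row=2, L[2]='o', prepend. Next row=LF[2]=3
Reversed output: omspmrp$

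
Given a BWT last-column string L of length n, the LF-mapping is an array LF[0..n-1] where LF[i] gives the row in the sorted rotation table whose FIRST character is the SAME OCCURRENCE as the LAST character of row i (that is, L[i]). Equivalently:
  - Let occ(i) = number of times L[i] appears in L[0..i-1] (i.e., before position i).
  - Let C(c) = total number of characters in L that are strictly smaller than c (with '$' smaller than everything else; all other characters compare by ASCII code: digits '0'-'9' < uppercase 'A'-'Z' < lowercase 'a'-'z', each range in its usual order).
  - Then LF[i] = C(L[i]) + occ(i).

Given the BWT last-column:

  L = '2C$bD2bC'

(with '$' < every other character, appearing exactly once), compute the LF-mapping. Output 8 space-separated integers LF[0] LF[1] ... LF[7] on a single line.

Answer: 1 3 0 6 5 2 7 4

Derivation:
Char counts: '$':1, '2':2, 'C':2, 'D':1, 'b':2
C (first-col start): C('$')=0, C('2')=1, C('C')=3, C('D')=5, C('b')=6
L[0]='2': occ=0, LF[0]=C('2')+0=1+0=1
L[1]='C': occ=0, LF[1]=C('C')+0=3+0=3
L[2]='$': occ=0, LF[2]=C('$')+0=0+0=0
L[3]='b': occ=0, LF[3]=C('b')+0=6+0=6
L[4]='D': occ=0, LF[4]=C('D')+0=5+0=5
L[5]='2': occ=1, LF[5]=C('2')+1=1+1=2
L[6]='b': occ=1, LF[6]=C('b')+1=6+1=7
L[7]='C': occ=1, LF[7]=C('C')+1=3+1=4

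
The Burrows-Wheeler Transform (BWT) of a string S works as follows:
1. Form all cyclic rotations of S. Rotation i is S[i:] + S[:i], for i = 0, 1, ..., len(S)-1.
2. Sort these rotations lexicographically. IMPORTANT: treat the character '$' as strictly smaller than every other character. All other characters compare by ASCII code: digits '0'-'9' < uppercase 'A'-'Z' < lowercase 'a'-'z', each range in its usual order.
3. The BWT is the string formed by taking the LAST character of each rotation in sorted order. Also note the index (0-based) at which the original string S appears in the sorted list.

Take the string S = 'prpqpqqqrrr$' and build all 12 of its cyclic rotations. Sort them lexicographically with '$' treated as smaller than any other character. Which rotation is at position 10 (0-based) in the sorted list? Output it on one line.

Answer: rr$prpqpqqqr

Derivation:
All 12 rotations (rotation i = S[i:]+S[:i]):
  rot[0] = prpqpqqqrrr$
  rot[1] = rpqpqqqrrr$p
  rot[2] = pqpqqqrrr$pr
  rot[3] = qpqqqrrr$prp
  rot[4] = pqqqrrr$prpq
  rot[5] = qqqrrr$prpqp
  rot[6] = qqrrr$prpqpq
  rot[7] = qrrr$prpqpqq
  rot[8] = rrr$prpqpqqq
  rot[9] = rr$prpqpqqqr
  rot[10] = r$prpqpqqqrr
  rot[11] = $prpqpqqqrrr
Sorted (with $ < everything):
  sorted[0] = $prpqpqqqrrr
  sorted[1] = pqpqqqrrr$pr
  sorted[2] = pqqqrrr$prpq
  sorted[3] = prpqpqqqrrr$
  sorted[4] = qpqqqrrr$prp
  sorted[5] = qqqrrr$prpqp
  sorted[6] = qqrrr$prpqpq
  sorted[7] = qrrr$prpqpqq
  sorted[8] = r$prpqpqqqrr
  sorted[9] = rpqpqqqrrr$p
  sorted[10] = rr$prpqpqqqr
  sorted[11] = rrr$prpqpqqq
sorted[10] = rr$prpqpqqqr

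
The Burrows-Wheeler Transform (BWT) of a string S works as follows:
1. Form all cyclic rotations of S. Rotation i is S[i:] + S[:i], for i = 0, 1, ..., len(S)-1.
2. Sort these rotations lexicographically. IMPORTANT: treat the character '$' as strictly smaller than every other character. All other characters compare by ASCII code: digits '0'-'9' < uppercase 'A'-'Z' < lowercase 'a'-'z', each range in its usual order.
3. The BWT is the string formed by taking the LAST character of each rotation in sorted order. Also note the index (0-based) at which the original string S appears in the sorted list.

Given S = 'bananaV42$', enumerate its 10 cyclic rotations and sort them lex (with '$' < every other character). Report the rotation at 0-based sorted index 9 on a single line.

All 10 rotations (rotation i = S[i:]+S[:i]):
  rot[0] = bananaV42$
  rot[1] = ananaV42$b
  rot[2] = nanaV42$ba
  rot[3] = anaV42$ban
  rot[4] = naV42$bana
  rot[5] = aV42$banan
  rot[6] = V42$banana
  rot[7] = 42$bananaV
  rot[8] = 2$bananaV4
  rot[9] = $bananaV42
Sorted (with $ < everything):
  sorted[0] = $bananaV42
  sorted[1] = 2$bananaV4
  sorted[2] = 42$bananaV
  sorted[3] = V42$banana
  sorted[4] = aV42$banan
  sorted[5] = anaV42$ban
  sorted[6] = ananaV42$b
  sorted[7] = bananaV42$
  sorted[8] = naV42$bana
  sorted[9] = nanaV42$ba
sorted[9] = nanaV42$ba

Answer: nanaV42$ba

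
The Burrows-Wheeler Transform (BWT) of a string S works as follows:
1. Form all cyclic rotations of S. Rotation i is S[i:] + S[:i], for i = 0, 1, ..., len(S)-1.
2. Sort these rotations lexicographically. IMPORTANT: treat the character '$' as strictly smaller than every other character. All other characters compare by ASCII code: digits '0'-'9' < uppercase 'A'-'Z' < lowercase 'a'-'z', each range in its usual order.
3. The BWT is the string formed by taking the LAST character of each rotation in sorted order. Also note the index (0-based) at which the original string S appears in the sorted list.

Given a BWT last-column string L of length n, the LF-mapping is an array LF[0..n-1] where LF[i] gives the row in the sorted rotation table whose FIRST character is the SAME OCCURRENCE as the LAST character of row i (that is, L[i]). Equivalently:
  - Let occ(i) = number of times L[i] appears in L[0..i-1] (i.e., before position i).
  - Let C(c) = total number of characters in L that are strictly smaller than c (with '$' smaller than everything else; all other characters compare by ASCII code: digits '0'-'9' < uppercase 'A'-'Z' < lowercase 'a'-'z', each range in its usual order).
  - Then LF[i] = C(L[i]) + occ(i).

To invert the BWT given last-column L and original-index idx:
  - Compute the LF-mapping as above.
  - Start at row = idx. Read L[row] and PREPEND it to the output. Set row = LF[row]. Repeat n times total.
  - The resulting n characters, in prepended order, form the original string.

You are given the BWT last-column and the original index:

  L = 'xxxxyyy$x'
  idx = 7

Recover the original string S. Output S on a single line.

Answer: yxyyxxxx$

Derivation:
LF mapping: 1 2 3 4 6 7 8 0 5
Walk LF starting at row 7, prepending L[row]:
  step 1: row=7, L[7]='$', prepend. Next row=LF[7]=0
  step 2: row=0, L[0]='x', prepend. Next row=LF[0]=1
  step 3: row=1, L[1]='x', prepend. Next row=LF[1]=2
  step 4: row=2, L[2]='x', prepend. Next row=LF[2]=3
  step 5: row=3, L[3]='x', prepend. Next row=LF[3]=4
  step 6: row=4, L[4]='y', prepend. Next row=LF[4]=6
  step 7: row=6, L[6]='y', prepend. Next row=LF[6]=8
  step 8: row=8, L[8]='x', prepend. Next row=LF[8]=5
  step 9: row=5, L[5]='y', prepend. Next row=LF[5]=7
Reversed output: yxyyxxxx$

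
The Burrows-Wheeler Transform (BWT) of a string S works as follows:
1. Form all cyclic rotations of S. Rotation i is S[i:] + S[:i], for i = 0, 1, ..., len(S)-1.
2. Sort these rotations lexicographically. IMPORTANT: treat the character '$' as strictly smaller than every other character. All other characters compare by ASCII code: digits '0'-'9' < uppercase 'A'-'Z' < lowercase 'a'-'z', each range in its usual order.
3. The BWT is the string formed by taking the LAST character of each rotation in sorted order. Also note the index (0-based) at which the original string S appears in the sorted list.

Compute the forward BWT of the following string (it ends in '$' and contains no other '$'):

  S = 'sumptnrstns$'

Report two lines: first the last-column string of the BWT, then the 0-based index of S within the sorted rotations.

All 12 rotations (rotation i = S[i:]+S[:i]):
  rot[0] = sumptnrstns$
  rot[1] = umptnrstns$s
  rot[2] = mptnrstns$su
  rot[3] = ptnrstns$sum
  rot[4] = tnrstns$sump
  rot[5] = nrstns$sumpt
  rot[6] = rstns$sumptn
  rot[7] = stns$sumptnr
  rot[8] = tns$sumptnrs
  rot[9] = ns$sumptnrst
  rot[10] = s$sumptnrstn
  rot[11] = $sumptnrstns
Sorted (with $ < everything):
  sorted[0] = $sumptnrstns  (last char: 's')
  sorted[1] = mptnrstns$su  (last char: 'u')
  sorted[2] = nrstns$sumpt  (last char: 't')
  sorted[3] = ns$sumptnrst  (last char: 't')
  sorted[4] = ptnrstns$sum  (last char: 'm')
  sorted[5] = rstns$sumptn  (last char: 'n')
  sorted[6] = s$sumptnrstn  (last char: 'n')
  sorted[7] = stns$sumptnr  (last char: 'r')
  sorted[8] = sumptnrstns$  (last char: '$')
  sorted[9] = tnrstns$sump  (last char: 'p')
  sorted[10] = tns$sumptnrs  (last char: 's')
  sorted[11] = umptnrstns$s  (last char: 's')
Last column: suttmnnr$pss
Original string S is at sorted index 8

Answer: suttmnnr$pss
8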